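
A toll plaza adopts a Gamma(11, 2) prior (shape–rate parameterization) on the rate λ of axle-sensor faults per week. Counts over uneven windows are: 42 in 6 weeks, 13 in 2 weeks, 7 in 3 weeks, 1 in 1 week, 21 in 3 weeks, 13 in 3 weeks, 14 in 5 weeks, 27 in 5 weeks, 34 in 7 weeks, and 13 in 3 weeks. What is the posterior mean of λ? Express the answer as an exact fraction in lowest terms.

49/10

Total count: 42 + 13 + 7 + 1 + 21 + 13 + 14 + 27 + 34 + 13 = 185.
Total exposure: 6 + 2 + 3 + 1 + 3 + 3 + 5 + 5 + 7 + 3 = 38 weeks.
Posterior: α' = 11 + 185 = 196, β' = 2 + 38 = 40.
Posterior mean = α'/β' = 196/40 = 49/10.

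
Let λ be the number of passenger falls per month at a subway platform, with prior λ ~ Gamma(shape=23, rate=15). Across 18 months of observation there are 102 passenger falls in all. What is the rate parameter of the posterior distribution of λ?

Total count 102 over total exposure 18 months.
Posterior: α' = 23 + 102 = 125, β' = 15 + 18 = 33.

33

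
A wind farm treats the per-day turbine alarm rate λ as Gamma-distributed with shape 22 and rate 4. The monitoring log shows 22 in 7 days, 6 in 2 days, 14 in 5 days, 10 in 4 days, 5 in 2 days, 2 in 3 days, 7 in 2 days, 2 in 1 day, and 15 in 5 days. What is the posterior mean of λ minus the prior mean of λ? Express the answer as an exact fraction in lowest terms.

Total count: 22 + 6 + 14 + 10 + 5 + 2 + 7 + 2 + 15 = 83.
Total exposure: 7 + 2 + 5 + 4 + 2 + 3 + 2 + 1 + 5 = 31 days.
Conjugate update: add total count to the shape and total exposure to the rate, giving Gamma(105, 35).
Posterior mean = 105/35 = 3; prior mean = 22/4 = 11/2. Difference = 3 − 11/2 = -5/2.

-5/2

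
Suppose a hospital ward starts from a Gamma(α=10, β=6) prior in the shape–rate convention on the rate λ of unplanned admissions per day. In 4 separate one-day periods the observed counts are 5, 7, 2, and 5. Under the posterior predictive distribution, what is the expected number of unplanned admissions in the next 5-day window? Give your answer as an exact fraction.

29/2

Total count: 5 + 7 + 2 + 5 = 19.
Total exposure: 4 days.
Gamma(α, β) with Poisson data over total exposure Σt gives posterior Gamma(α+Σx, β+Σt) = Gamma(29, 10).
Predictive mean over a 5-day window = T·E[λ|data] = 5·29/10 = 29/2.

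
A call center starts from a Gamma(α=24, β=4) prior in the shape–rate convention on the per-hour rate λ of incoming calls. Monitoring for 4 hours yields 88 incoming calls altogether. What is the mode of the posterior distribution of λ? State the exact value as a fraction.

111/8

Total count 88 over total exposure 4 hours.
Gamma(α, β) with Poisson data over total exposure Σt gives posterior Gamma(α+Σx, β+Σt) = Gamma(112, 8).
Posterior mode = (α'−1)/β' = 111/8.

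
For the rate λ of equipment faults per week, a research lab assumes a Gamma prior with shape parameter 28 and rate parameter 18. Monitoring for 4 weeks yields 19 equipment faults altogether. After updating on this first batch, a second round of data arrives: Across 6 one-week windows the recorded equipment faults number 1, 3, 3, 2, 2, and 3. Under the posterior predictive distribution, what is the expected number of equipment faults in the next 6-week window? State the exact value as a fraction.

183/14

Total count 19 over total exposure 4 weeks.
After the first batch: Gamma(28 + 19, 18 + 4) = Gamma(47, 22).
Total count: 1 + 3 + 3 + 2 + 2 + 3 = 14.
Total exposure: 6 weeks.
After the second batch: Gamma(47 + 14, 22 + 6) = Gamma(61, 28).
Predictive mean over a 6-week window = T·E[λ|data] = 6·61/28 = 183/14.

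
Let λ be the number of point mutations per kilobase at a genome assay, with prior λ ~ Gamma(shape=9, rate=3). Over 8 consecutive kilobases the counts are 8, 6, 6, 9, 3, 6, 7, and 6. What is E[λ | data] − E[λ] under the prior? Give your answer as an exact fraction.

27/11

Total count: 8 + 6 + 6 + 9 + 3 + 6 + 7 + 6 = 51.
Total exposure: 8 kilobases.
By Gamma–Poisson conjugacy, the posterior is Gamma(α + Σx, β + Σt) = Gamma(9 + 51, 3 + 8) = Gamma(60, 11).
Posterior mean = 60/11 = 60/11; prior mean = 9/3 = 3. Difference = 60/11 − 3 = 27/11.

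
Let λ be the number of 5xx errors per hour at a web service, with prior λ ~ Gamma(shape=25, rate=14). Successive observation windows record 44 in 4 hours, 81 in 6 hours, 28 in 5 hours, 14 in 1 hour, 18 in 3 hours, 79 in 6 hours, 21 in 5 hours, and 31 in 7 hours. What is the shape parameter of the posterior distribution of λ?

Total count: 44 + 81 + 28 + 14 + 18 + 79 + 21 + 31 = 316.
Total exposure: 4 + 6 + 5 + 1 + 3 + 6 + 5 + 7 = 37 hours.
Posterior: α' = 25 + 316 = 341, β' = 14 + 37 = 51.

341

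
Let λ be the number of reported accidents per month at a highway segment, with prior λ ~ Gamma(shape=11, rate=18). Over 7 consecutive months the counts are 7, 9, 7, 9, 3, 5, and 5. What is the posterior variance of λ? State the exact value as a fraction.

Total count: 7 + 9 + 7 + 9 + 3 + 5 + 5 = 45.
Total exposure: 7 months.
By Gamma–Poisson conjugacy, the posterior is Gamma(α + Σx, β + Σt) = Gamma(11 + 45, 18 + 7) = Gamma(56, 25).
Posterior variance = α'/β'² = 56/625.

56/625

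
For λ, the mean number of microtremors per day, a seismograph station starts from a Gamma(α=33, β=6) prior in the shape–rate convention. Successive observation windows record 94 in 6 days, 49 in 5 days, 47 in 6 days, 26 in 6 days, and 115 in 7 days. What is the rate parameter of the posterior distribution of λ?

36

Total count: 94 + 49 + 47 + 26 + 115 = 331.
Total exposure: 6 + 5 + 6 + 6 + 7 = 30 days.
The Gamma prior is conjugate for the Poisson rate, so λ | data ~ Gamma(33+331, 6+30) = Gamma(364, 36).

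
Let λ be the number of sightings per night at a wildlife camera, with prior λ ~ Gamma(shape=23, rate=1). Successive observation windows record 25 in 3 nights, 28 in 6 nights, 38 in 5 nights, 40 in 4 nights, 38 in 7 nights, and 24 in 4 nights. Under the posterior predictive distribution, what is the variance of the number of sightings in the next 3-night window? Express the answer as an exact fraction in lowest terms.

594/25

Total count: 25 + 28 + 38 + 40 + 38 + 24 = 193.
Total exposure: 3 + 6 + 5 + 4 + 7 + 4 = 29 nights.
Gamma(α, β) with Poisson data over total exposure Σt gives posterior Gamma(α+Σx, β+Σt) = Gamma(216, 30).
The posterior predictive for a window of length T is Negative Binomial with variance T·α'·(β'+T)/β'² = 3·216·33/900 = 594/25.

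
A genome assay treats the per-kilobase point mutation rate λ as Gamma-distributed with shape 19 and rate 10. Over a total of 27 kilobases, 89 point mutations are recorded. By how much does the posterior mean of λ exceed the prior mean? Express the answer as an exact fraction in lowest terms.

Total count 89 over total exposure 27 kilobases.
Gamma(α, β) with Poisson data over total exposure Σt gives posterior Gamma(α+Σx, β+Σt) = Gamma(108, 37).
Posterior mean = 108/37 = 108/37; prior mean = 19/10 = 19/10. Difference = 108/37 − 19/10 = 377/370.

377/370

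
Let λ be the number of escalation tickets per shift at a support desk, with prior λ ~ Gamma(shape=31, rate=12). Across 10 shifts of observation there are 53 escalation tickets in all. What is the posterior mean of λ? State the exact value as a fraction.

Total count 53 over total exposure 10 shifts.
Conjugate update: add total count to the shape and total exposure to the rate, giving Gamma(84, 22).
Posterior mean = α'/β' = 84/22 = 42/11.

42/11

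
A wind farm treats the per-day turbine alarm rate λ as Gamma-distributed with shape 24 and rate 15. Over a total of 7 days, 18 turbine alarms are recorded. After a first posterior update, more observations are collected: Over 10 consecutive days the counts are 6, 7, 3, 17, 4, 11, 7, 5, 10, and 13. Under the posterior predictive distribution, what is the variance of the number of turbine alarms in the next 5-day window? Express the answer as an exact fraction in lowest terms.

Total count 18 over total exposure 7 days.
After the first batch: Gamma(24 + 18, 15 + 7) = Gamma(42, 22).
Total count: 6 + 7 + 3 + 17 + 4 + 11 + 7 + 5 + 10 + 13 = 83.
Total exposure: 10 days.
After the second batch: Gamma(42 + 83, 22 + 10) = Gamma(125, 32).
The posterior predictive for a window of length T is Negative Binomial with variance T·α'·(β'+T)/β'² = 5·125·37/1024 = 23125/1024.

23125/1024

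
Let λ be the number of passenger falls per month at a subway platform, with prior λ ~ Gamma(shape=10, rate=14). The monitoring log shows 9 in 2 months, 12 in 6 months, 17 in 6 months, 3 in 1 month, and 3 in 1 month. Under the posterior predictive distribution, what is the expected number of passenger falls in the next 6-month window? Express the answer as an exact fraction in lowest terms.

Total count: 9 + 12 + 17 + 3 + 3 = 44.
Total exposure: 2 + 6 + 6 + 1 + 1 = 16 months.
The Gamma prior is conjugate for the Poisson rate, so λ | data ~ Gamma(10+44, 14+16) = Gamma(54, 30).
Predictive mean over a 6-month window = T·E[λ|data] = 6·54/30 = 54/5.

54/5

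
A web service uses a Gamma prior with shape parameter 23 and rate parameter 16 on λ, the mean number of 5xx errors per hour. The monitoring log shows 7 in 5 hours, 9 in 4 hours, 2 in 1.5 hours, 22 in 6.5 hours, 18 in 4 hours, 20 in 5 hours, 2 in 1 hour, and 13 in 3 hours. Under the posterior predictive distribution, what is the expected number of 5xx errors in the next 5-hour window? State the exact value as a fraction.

290/23

Total count: 7 + 9 + 2 + 22 + 18 + 20 + 2 + 13 = 93.
Total exposure: 5 + 4 + 1.5 + 6.5 + 4 + 5 + 1 + 3 = 30 hours.
The Gamma prior is conjugate for the Poisson rate, so λ | data ~ Gamma(23+93, 16+30) = Gamma(116, 46).
Predictive mean over a 5-hour window = T·E[λ|data] = 5·116/46 = 290/23.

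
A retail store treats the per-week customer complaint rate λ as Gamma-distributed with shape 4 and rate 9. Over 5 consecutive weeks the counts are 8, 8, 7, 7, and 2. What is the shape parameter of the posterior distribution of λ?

Total count: 8 + 8 + 7 + 7 + 2 = 32.
Total exposure: 5 weeks.
Conjugate update: add total count to the shape and total exposure to the rate, giving Gamma(36, 14).

36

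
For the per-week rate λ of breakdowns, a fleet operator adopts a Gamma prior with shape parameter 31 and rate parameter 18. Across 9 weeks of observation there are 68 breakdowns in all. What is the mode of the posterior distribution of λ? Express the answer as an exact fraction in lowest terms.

98/27

Total count 68 over total exposure 9 weeks.
Posterior: α' = 31 + 68 = 99, β' = 18 + 9 = 27.
Posterior mode = (α'−1)/β' = 98/27.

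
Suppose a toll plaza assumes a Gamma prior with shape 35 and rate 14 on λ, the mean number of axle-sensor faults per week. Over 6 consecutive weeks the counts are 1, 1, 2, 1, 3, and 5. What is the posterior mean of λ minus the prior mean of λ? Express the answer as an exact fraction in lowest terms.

Total count: 1 + 1 + 2 + 1 + 3 + 5 = 13.
Total exposure: 6 weeks.
Gamma(α, β) with Poisson data over total exposure Σt gives posterior Gamma(α+Σx, β+Σt) = Gamma(48, 20).
Posterior mean = 48/20 = 12/5; prior mean = 35/14 = 5/2. Difference = 12/5 − 5/2 = -1/10.

-1/10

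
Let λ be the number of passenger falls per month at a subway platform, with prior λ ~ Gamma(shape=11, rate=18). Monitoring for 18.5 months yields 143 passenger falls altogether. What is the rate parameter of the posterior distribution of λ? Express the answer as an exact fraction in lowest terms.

Total count 143 over total exposure 18.5 months.
Posterior: α' = 11 + 143 = 154, β' = 18 + 18.5 = 73/2.

73/2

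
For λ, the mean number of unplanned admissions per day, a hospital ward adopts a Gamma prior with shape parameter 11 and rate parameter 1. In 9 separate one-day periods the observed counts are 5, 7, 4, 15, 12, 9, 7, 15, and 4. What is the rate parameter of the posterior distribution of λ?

Total count: 5 + 7 + 4 + 15 + 12 + 9 + 7 + 15 + 4 = 78.
Total exposure: 9 days.
Conjugate update: add total count to the shape and total exposure to the rate, giving Gamma(89, 10).

10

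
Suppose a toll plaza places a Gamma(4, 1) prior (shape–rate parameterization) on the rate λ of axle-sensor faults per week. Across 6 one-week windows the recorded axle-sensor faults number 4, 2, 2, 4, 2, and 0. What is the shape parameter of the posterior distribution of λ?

18

Total count: 4 + 2 + 2 + 4 + 2 + 0 = 14.
Total exposure: 6 weeks.
The Gamma prior is conjugate for the Poisson rate, so λ | data ~ Gamma(4+14, 1+6) = Gamma(18, 7).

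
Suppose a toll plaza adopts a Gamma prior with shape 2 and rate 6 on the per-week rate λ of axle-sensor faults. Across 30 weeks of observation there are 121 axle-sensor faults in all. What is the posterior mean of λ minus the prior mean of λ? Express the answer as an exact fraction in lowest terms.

37/12

Total count 121 over total exposure 30 weeks.
Gamma(α, β) with Poisson data over total exposure Σt gives posterior Gamma(α+Σx, β+Σt) = Gamma(123, 36).
Posterior mean = 123/36 = 41/12; prior mean = 2/6 = 1/3. Difference = 41/12 − 1/3 = 37/12.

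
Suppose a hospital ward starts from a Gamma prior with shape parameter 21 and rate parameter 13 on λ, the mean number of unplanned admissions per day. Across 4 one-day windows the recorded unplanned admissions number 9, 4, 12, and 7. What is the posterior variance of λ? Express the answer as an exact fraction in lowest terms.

53/289

Total count: 9 + 4 + 12 + 7 = 32.
Total exposure: 4 days.
Gamma(α, β) with Poisson data over total exposure Σt gives posterior Gamma(α+Σx, β+Σt) = Gamma(53, 17).
Posterior variance = α'/β'² = 53/289.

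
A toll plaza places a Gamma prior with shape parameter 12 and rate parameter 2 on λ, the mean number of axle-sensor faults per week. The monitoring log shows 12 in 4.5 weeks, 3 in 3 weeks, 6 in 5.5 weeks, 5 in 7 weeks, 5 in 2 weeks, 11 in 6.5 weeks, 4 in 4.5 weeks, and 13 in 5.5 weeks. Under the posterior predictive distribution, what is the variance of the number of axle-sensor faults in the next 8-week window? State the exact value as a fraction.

Total count: 12 + 3 + 6 + 5 + 5 + 11 + 4 + 13 = 59.
Total exposure: 4.5 + 3 + 5.5 + 7 + 2 + 6.5 + 4.5 + 5.5 = 38.5 weeks.
Gamma(α, β) with Poisson data over total exposure Σt gives posterior Gamma(α+Σx, β+Σt) = Gamma(71, 81/2).
The posterior predictive for a window of length T is Negative Binomial with variance T·α'·(β'+T)/β'² = 8·71·(97/2)/(6561/4) = 110192/6561.

110192/6561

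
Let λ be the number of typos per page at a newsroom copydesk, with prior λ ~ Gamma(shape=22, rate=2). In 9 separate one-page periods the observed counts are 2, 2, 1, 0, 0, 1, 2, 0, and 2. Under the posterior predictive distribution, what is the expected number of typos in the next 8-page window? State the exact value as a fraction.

Total count: 2 + 2 + 1 + 0 + 0 + 1 + 2 + 0 + 2 = 10.
Total exposure: 9 pages.
Gamma(α, β) with Poisson data over total exposure Σt gives posterior Gamma(α+Σx, β+Σt) = Gamma(32, 11).
Predictive mean over an 8-page window = T·E[λ|data] = 8·32/11 = 256/11.

256/11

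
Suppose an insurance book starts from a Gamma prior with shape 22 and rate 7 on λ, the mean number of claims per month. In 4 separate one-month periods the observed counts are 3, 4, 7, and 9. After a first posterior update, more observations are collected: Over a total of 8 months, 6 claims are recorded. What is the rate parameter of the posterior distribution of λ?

Total count: 3 + 4 + 7 + 9 = 23.
Total exposure: 4 months.
After the first batch: Gamma(22 + 23, 7 + 4) = Gamma(45, 11).
Total count 6 over total exposure 8 months.
After the second batch: Gamma(45 + 6, 11 + 8) = Gamma(51, 19).

19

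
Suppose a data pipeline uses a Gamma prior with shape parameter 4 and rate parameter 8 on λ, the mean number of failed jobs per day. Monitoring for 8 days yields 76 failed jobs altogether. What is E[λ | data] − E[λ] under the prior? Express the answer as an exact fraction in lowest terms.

Total count 76 over total exposure 8 days.
Gamma(α, β) with Poisson data over total exposure Σt gives posterior Gamma(α+Σx, β+Σt) = Gamma(80, 16).
Posterior mean = 80/16 = 5; prior mean = 4/8 = 1/2. Difference = 5 − 1/2 = 9/2.

9/2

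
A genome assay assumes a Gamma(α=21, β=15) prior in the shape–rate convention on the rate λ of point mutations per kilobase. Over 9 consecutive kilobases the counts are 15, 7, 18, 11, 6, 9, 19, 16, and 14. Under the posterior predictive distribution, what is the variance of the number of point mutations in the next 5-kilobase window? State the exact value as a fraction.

Total count: 15 + 7 + 18 + 11 + 6 + 9 + 19 + 16 + 14 = 115.
Total exposure: 9 kilobases.
By Gamma–Poisson conjugacy, the posterior is Gamma(α + Σx, β + Σt) = Gamma(21 + 115, 15 + 9) = Gamma(136, 24).
The posterior predictive for a window of length T is Negative Binomial with variance T·α'·(β'+T)/β'² = 5·136·29/576 = 2465/72.

2465/72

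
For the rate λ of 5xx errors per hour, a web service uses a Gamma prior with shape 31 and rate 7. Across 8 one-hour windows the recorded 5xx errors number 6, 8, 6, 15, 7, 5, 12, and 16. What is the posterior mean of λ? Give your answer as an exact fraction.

Total count: 6 + 8 + 6 + 15 + 7 + 5 + 12 + 16 = 75.
Total exposure: 8 hours.
Conjugate update: add total count to the shape and total exposure to the rate, giving Gamma(106, 15).
Posterior mean = α'/β' = 106/15.

106/15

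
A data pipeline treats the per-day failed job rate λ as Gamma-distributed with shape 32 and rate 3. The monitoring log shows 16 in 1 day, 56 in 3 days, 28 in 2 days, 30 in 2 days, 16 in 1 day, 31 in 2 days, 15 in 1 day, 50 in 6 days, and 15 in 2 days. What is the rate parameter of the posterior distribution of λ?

Total count: 16 + 56 + 28 + 30 + 16 + 31 + 15 + 50 + 15 = 257.
Total exposure: 1 + 3 + 2 + 2 + 1 + 2 + 1 + 6 + 2 = 20 days.
Conjugate update: add total count to the shape and total exposure to the rate, giving Gamma(289, 23).

23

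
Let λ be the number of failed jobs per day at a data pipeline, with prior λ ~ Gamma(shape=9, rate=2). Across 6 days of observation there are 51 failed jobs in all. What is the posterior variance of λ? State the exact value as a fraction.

Total count 51 over total exposure 6 days.
The Gamma prior is conjugate for the Poisson rate, so λ | data ~ Gamma(9+51, 2+6) = Gamma(60, 8).
Posterior variance = α'/β'² = 60/64 = 15/16.

15/16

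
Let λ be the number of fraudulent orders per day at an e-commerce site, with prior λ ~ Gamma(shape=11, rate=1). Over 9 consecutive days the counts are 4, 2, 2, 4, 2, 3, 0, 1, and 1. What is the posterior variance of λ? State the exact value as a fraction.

Total count: 4 + 2 + 2 + 4 + 2 + 3 + 0 + 1 + 1 = 19.
Total exposure: 9 days.
Gamma(α, β) with Poisson data over total exposure Σt gives posterior Gamma(α+Σx, β+Σt) = Gamma(30, 10).
Posterior variance = α'/β'² = 30/100 = 3/10.

3/10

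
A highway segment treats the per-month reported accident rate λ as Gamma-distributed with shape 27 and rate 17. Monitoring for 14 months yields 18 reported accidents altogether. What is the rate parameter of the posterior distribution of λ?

Total count 18 over total exposure 14 months.
The Gamma prior is conjugate for the Poisson rate, so λ | data ~ Gamma(27+18, 17+14) = Gamma(45, 31).

31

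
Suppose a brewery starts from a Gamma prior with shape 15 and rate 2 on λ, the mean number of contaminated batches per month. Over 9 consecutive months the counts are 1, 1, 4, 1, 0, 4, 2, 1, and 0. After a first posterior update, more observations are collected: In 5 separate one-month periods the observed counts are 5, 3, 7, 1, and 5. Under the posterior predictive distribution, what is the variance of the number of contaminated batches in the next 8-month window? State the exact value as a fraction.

75/2

Total count: 1 + 1 + 4 + 1 + 0 + 4 + 2 + 1 + 0 = 14.
Total exposure: 9 months.
After the first batch: Gamma(15 + 14, 2 + 9) = Gamma(29, 11).
Total count: 5 + 3 + 7 + 1 + 5 = 21.
Total exposure: 5 months.
After the second batch: Gamma(29 + 21, 11 + 5) = Gamma(50, 16).
The posterior predictive for a window of length T is Negative Binomial with variance T·α'·(β'+T)/β'² = 8·50·24/256 = 75/2.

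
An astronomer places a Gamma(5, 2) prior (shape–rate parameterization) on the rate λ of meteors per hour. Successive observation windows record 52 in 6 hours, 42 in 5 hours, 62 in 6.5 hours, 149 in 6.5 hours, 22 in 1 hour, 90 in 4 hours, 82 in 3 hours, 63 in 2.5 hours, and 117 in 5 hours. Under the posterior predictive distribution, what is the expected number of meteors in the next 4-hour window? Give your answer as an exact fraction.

5472/83

Total count: 52 + 42 + 62 + 149 + 22 + 90 + 82 + 63 + 117 = 679.
Total exposure: 6 + 5 + 6.5 + 6.5 + 1 + 4 + 3 + 2.5 + 5 = 39.5 hours.
Posterior: α' = 5 + 679 = 684, β' = 2 + 39.5 = 83/2.
Predictive mean over a 4-hour window = T·E[λ|data] = 4·684/(83/2) = 5472/83.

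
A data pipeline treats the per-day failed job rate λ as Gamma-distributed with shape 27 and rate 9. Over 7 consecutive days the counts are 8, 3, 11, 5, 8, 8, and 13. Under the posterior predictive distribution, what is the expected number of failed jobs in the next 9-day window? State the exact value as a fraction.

Total count: 8 + 3 + 11 + 5 + 8 + 8 + 13 = 56.
Total exposure: 7 days.
By Gamma–Poisson conjugacy, the posterior is Gamma(α + Σx, β + Σt) = Gamma(27 + 56, 9 + 7) = Gamma(83, 16).
Predictive mean over a 9-day window = T·E[λ|data] = 9·83/16 = 747/16.

747/16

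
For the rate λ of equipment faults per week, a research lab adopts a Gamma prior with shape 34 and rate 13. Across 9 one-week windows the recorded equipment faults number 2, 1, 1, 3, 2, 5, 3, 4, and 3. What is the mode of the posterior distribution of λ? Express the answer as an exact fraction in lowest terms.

Total count: 2 + 1 + 1 + 3 + 2 + 5 + 3 + 4 + 3 = 24.
Total exposure: 9 weeks.
Conjugate update: add total count to the shape and total exposure to the rate, giving Gamma(58, 22).
Posterior mode = (α'−1)/β' = 57/22.

57/22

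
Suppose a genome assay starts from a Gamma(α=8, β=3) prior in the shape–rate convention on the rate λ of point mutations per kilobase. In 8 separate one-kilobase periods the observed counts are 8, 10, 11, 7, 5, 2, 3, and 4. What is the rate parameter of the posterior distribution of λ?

11

Total count: 8 + 10 + 11 + 7 + 5 + 2 + 3 + 4 = 50.
Total exposure: 8 kilobases.
The Gamma prior is conjugate for the Poisson rate, so λ | data ~ Gamma(8+50, 3+8) = Gamma(58, 11).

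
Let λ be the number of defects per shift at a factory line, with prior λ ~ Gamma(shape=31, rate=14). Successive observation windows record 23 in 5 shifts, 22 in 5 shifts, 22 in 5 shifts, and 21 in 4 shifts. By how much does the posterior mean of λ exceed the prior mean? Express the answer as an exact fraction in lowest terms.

Total count: 23 + 22 + 22 + 21 = 88.
Total exposure: 5 + 5 + 5 + 4 = 19 shifts.
Posterior: α' = 31 + 88 = 119, β' = 14 + 19 = 33.
Posterior mean = 119/33 = 119/33; prior mean = 31/14 = 31/14. Difference = 119/33 − 31/14 = 643/462.

643/462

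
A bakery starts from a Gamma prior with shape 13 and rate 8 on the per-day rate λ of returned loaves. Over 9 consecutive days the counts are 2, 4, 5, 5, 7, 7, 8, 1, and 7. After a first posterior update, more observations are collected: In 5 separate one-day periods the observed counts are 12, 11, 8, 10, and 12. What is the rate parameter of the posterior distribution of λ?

22

Total count: 2 + 4 + 5 + 5 + 7 + 7 + 8 + 1 + 7 = 46.
Total exposure: 9 days.
After the first batch: Gamma(13 + 46, 8 + 9) = Gamma(59, 17).
Total count: 12 + 11 + 8 + 10 + 12 = 53.
Total exposure: 5 days.
After the second batch: Gamma(59 + 53, 17 + 5) = Gamma(112, 22).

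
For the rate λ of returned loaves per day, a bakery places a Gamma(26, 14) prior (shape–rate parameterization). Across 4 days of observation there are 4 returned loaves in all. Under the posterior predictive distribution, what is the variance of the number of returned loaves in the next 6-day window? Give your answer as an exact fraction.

Total count 4 over total exposure 4 days.
The Gamma prior is conjugate for the Poisson rate, so λ | data ~ Gamma(26+4, 14+4) = Gamma(30, 18).
The posterior predictive for a window of length T is Negative Binomial with variance T·α'·(β'+T)/β'² = 6·30·24/324 = 40/3.

40/3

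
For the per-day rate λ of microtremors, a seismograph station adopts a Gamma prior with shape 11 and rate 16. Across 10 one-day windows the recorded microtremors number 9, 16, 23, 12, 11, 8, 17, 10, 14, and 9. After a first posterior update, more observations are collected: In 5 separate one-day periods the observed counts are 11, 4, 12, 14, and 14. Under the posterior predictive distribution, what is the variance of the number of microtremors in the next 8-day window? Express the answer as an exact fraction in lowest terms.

60840/961

Total count: 9 + 16 + 23 + 12 + 11 + 8 + 17 + 10 + 14 + 9 = 129.
Total exposure: 10 days.
After the first batch: Gamma(11 + 129, 16 + 10) = Gamma(140, 26).
Total count: 11 + 4 + 12 + 14 + 14 = 55.
Total exposure: 5 days.
After the second batch: Gamma(140 + 55, 26 + 5) = Gamma(195, 31).
The posterior predictive for a window of length T is Negative Binomial with variance T·α'·(β'+T)/β'² = 8·195·39/961 = 60840/961.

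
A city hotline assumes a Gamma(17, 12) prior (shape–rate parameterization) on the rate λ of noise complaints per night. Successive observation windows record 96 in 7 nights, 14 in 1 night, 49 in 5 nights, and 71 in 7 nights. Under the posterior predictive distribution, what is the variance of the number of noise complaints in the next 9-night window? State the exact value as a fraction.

Total count: 96 + 14 + 49 + 71 = 230.
Total exposure: 7 + 1 + 5 + 7 = 20 nights.
By Gamma–Poisson conjugacy, the posterior is Gamma(α + Σx, β + Σt) = Gamma(17 + 230, 12 + 20) = Gamma(247, 32).
The posterior predictive for a window of length T is Negative Binomial with variance T·α'·(β'+T)/β'² = 9·247·41/1024 = 91143/1024.

91143/1024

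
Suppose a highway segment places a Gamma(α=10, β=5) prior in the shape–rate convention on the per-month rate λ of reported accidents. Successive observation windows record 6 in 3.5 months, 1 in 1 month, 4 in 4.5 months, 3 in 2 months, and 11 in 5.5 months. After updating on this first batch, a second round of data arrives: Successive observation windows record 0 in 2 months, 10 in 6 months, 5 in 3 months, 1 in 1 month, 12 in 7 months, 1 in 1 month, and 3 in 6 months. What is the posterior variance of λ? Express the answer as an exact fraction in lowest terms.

268/9025

Total count: 6 + 1 + 4 + 3 + 11 = 25.
Total exposure: 3.5 + 1 + 4.5 + 2 + 5.5 = 16.5 months.
After the first batch: Gamma(10 + 25, 5 + 16.5) = Gamma(35, 43/2).
Total count: 0 + 10 + 5 + 1 + 12 + 1 + 3 = 32.
Total exposure: 2 + 6 + 3 + 1 + 7 + 1 + 6 = 26 months.
After the second batch: Gamma(35 + 32, 43/2 + 26) = Gamma(67, 95/2).
Posterior variance = α'/β'² = 67/(9025/4) = 268/9025.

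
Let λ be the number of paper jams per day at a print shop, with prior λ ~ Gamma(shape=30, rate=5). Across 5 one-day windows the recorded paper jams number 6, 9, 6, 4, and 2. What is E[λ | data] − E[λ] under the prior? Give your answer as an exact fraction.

-3/10

Total count: 6 + 9 + 6 + 4 + 2 = 27.
Total exposure: 5 days.
Conjugate update: add total count to the shape and total exposure to the rate, giving Gamma(57, 10).
Posterior mean = 57/10 = 57/10; prior mean = 30/5 = 6. Difference = 57/10 − 6 = -3/10.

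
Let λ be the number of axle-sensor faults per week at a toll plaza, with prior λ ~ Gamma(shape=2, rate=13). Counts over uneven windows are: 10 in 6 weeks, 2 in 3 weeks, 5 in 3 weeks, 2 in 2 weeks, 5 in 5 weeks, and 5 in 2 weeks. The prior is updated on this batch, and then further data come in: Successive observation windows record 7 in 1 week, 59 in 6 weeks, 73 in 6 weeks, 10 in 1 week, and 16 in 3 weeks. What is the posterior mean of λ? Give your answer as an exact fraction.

196/51

Total count: 10 + 2 + 5 + 2 + 5 + 5 = 29.
Total exposure: 6 + 3 + 3 + 2 + 5 + 2 = 21 weeks.
After the first batch: Gamma(2 + 29, 13 + 21) = Gamma(31, 34).
Total count: 7 + 59 + 73 + 10 + 16 = 165.
Total exposure: 1 + 6 + 6 + 1 + 3 = 17 weeks.
After the second batch: Gamma(31 + 165, 34 + 17) = Gamma(196, 51).
Posterior mean = α'/β' = 196/51.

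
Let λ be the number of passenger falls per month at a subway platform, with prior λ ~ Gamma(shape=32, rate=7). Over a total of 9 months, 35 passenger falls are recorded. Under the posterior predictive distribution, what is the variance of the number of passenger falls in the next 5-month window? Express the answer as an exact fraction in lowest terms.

7035/256

Total count 35 over total exposure 9 months.
By Gamma–Poisson conjugacy, the posterior is Gamma(α + Σx, β + Σt) = Gamma(32 + 35, 7 + 9) = Gamma(67, 16).
The posterior predictive for a window of length T is Negative Binomial with variance T·α'·(β'+T)/β'² = 5·67·21/256 = 7035/256.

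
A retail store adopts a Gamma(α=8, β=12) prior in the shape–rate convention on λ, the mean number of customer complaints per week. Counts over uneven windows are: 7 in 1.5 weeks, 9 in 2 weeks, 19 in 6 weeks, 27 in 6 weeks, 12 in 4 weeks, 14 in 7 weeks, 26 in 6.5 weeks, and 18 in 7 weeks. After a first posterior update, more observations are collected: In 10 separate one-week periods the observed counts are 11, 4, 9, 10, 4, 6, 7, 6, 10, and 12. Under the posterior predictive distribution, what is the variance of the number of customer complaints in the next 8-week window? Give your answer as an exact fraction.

30660/961

Total count: 7 + 9 + 19 + 27 + 12 + 14 + 26 + 18 = 132.
Total exposure: 1.5 + 2 + 6 + 6 + 4 + 7 + 6.5 + 7 = 40 weeks.
After the first batch: Gamma(8 + 132, 12 + 40) = Gamma(140, 52).
Total count: 11 + 4 + 9 + 10 + 4 + 6 + 7 + 6 + 10 + 12 = 79.
Total exposure: 10 weeks.
After the second batch: Gamma(140 + 79, 52 + 10) = Gamma(219, 62).
The posterior predictive for a window of length T is Negative Binomial with variance T·α'·(β'+T)/β'² = 8·219·70/3844 = 30660/961.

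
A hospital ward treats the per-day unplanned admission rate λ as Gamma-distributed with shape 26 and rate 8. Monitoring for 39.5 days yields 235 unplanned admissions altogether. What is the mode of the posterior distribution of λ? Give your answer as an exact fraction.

Total count 235 over total exposure 39.5 days.
Posterior: α' = 26 + 235 = 261, β' = 8 + 39.5 = 95/2.
Posterior mode = (α'−1)/β' = 260/(95/2) = 104/19.

104/19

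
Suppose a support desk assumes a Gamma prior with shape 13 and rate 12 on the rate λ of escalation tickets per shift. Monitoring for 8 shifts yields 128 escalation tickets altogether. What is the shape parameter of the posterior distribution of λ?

141

Total count 128 over total exposure 8 shifts.
By Gamma–Poisson conjugacy, the posterior is Gamma(α + Σx, β + Σt) = Gamma(13 + 128, 12 + 8) = Gamma(141, 20).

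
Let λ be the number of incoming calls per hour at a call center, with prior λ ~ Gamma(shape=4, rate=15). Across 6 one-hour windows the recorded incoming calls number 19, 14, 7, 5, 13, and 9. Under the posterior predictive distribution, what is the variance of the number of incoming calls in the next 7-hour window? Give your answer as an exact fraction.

284/9

Total count: 19 + 14 + 7 + 5 + 13 + 9 = 67.
Total exposure: 6 hours.
Gamma(α, β) with Poisson data over total exposure Σt gives posterior Gamma(α+Σx, β+Σt) = Gamma(71, 21).
The posterior predictive for a window of length T is Negative Binomial with variance T·α'·(β'+T)/β'² = 7·71·28/441 = 284/9.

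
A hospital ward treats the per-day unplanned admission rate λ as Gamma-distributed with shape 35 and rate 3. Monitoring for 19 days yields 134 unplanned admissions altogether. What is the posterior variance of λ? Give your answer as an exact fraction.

Total count 134 over total exposure 19 days.
Gamma(α, β) with Poisson data over total exposure Σt gives posterior Gamma(α+Σx, β+Σt) = Gamma(169, 22).
Posterior variance = α'/β'² = 169/484.

169/484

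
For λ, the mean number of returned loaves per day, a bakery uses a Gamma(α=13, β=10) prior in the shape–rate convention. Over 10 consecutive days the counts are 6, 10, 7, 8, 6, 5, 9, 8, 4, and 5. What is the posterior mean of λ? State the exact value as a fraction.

81/20

Total count: 6 + 10 + 7 + 8 + 6 + 5 + 9 + 8 + 4 + 5 = 68.
Total exposure: 10 days.
Posterior: α' = 13 + 68 = 81, β' = 10 + 10 = 20.
Posterior mean = α'/β' = 81/20.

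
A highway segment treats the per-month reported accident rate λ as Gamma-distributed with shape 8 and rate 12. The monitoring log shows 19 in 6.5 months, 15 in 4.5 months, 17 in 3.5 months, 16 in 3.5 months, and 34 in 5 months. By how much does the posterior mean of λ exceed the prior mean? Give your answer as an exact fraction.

Total count: 19 + 15 + 17 + 16 + 34 = 101.
Total exposure: 6.5 + 4.5 + 3.5 + 3.5 + 5 = 23 months.
The Gamma prior is conjugate for the Poisson rate, so λ | data ~ Gamma(8+101, 12+23) = Gamma(109, 35).
Posterior mean = 109/35 = 109/35; prior mean = 8/12 = 2/3. Difference = 109/35 − 2/3 = 257/105.

257/105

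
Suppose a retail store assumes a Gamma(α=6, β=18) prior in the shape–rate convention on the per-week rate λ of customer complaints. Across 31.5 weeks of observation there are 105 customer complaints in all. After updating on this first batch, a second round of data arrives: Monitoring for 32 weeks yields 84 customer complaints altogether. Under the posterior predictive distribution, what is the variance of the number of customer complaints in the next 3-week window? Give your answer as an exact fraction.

Total count 105 over total exposure 31.5 weeks.
After the first batch: Gamma(6 + 105, 18 + 31.5) = Gamma(111, 99/2).
Total count 84 over total exposure 32 weeks.
After the second batch: Gamma(111 + 84, 99/2 + 32) = Gamma(195, 163/2).
The posterior predictive for a window of length T is Negative Binomial with variance T·α'·(β'+T)/β'² = 3·195·(169/2)/(26569/4) = 197730/26569.

197730/26569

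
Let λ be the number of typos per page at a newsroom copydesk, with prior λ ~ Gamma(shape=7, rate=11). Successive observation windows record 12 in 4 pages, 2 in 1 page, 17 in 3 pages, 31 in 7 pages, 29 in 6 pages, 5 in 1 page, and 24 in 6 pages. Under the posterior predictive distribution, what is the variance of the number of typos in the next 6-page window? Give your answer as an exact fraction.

3810/169

Total count: 12 + 2 + 17 + 31 + 29 + 5 + 24 = 120.
Total exposure: 4 + 1 + 3 + 7 + 6 + 1 + 6 = 28 pages.
Conjugate update: add total count to the shape and total exposure to the rate, giving Gamma(127, 39).
The posterior predictive for a window of length T is Negative Binomial with variance T·α'·(β'+T)/β'² = 6·127·45/1521 = 3810/169.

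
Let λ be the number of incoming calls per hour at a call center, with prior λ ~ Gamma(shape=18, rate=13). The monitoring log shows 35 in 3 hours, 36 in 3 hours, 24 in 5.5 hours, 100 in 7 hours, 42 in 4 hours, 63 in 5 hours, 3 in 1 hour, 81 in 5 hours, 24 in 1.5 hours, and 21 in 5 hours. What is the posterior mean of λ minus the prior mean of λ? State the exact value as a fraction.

Total count: 35 + 36 + 24 + 100 + 42 + 63 + 3 + 81 + 24 + 21 = 429.
Total exposure: 3 + 3 + 5.5 + 7 + 4 + 5 + 1 + 5 + 1.5 + 5 = 40 hours.
Gamma(α, β) with Poisson data over total exposure Σt gives posterior Gamma(α+Σx, β+Σt) = Gamma(447, 53).
Posterior mean = 447/53 = 447/53; prior mean = 18/13 = 18/13. Difference = 447/53 − 18/13 = 4857/689.

4857/689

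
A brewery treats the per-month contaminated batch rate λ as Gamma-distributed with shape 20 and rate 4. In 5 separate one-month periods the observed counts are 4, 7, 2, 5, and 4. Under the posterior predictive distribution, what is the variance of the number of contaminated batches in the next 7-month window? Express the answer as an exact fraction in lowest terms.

1568/27

Total count: 4 + 7 + 2 + 5 + 4 = 22.
Total exposure: 5 months.
Gamma(α, β) with Poisson data over total exposure Σt gives posterior Gamma(α+Σx, β+Σt) = Gamma(42, 9).
The posterior predictive for a window of length T is Negative Binomial with variance T·α'·(β'+T)/β'² = 7·42·16/81 = 1568/27.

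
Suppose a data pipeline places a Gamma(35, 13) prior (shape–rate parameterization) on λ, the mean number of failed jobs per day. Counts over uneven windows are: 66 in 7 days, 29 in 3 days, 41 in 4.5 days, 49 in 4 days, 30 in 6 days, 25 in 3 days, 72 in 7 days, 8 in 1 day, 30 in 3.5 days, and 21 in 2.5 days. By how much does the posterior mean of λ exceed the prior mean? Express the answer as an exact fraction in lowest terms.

6741/1417

Total count: 66 + 29 + 41 + 49 + 30 + 25 + 72 + 8 + 30 + 21 = 371.
Total exposure: 7 + 3 + 4.5 + 4 + 6 + 3 + 7 + 1 + 3.5 + 2.5 = 41.5 days.
Conjugate update: add total count to the shape and total exposure to the rate, giving Gamma(406, 109/2).
Posterior mean = 406/(109/2) = 812/109; prior mean = 35/13 = 35/13. Difference = 812/109 − 35/13 = 6741/1417.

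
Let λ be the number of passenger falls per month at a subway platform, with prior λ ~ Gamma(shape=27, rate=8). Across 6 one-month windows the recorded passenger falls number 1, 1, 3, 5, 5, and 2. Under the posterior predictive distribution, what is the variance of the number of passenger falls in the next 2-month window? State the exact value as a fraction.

Total count: 1 + 1 + 3 + 5 + 5 + 2 = 17.
Total exposure: 6 months.
Conjugate update: add total count to the shape and total exposure to the rate, giving Gamma(44, 14).
The posterior predictive for a window of length T is Negative Binomial with variance T·α'·(β'+T)/β'² = 2·44·16/196 = 352/49.

352/49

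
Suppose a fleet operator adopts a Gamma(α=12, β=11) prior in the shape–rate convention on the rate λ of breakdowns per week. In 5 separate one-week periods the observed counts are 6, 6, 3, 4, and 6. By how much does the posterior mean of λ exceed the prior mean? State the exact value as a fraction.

215/176

Total count: 6 + 6 + 3 + 4 + 6 = 25.
Total exposure: 5 weeks.
Gamma(α, β) with Poisson data over total exposure Σt gives posterior Gamma(α+Σx, β+Σt) = Gamma(37, 16).
Posterior mean = 37/16 = 37/16; prior mean = 12/11 = 12/11. Difference = 37/16 − 12/11 = 215/176.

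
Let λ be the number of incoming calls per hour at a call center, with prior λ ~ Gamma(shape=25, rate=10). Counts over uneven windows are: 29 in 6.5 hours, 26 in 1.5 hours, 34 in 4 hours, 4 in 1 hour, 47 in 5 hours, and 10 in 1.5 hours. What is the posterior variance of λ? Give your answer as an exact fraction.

Total count: 29 + 26 + 34 + 4 + 47 + 10 = 150.
Total exposure: 6.5 + 1.5 + 4 + 1 + 5 + 1.5 = 19.5 hours.
By Gamma–Poisson conjugacy, the posterior is Gamma(α + Σx, β + Σt) = Gamma(25 + 150, 10 + 19.5) = Gamma(175, 59/2).
Posterior variance = α'/β'² = 175/(3481/4) = 700/3481.

700/3481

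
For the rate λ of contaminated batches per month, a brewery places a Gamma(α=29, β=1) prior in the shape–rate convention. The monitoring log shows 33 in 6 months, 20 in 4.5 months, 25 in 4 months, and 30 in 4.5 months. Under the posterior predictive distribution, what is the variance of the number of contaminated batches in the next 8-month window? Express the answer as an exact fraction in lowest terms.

Total count: 33 + 20 + 25 + 30 = 108.
Total exposure: 6 + 4.5 + 4 + 4.5 = 19 months.
The Gamma prior is conjugate for the Poisson rate, so λ | data ~ Gamma(29+108, 1+19) = Gamma(137, 20).
The posterior predictive for a window of length T is Negative Binomial with variance T·α'·(β'+T)/β'² = 8·137·28/400 = 1918/25.

1918/25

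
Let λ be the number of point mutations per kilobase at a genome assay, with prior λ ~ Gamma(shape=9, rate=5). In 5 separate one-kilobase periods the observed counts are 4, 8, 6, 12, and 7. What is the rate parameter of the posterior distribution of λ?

Total count: 4 + 8 + 6 + 12 + 7 = 37.
Total exposure: 5 kilobases.
The Gamma prior is conjugate for the Poisson rate, so λ | data ~ Gamma(9+37, 5+5) = Gamma(46, 10).

10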